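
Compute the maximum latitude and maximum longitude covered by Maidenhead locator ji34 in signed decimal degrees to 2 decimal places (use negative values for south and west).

-5.00, 8.00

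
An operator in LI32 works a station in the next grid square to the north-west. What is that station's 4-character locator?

LI23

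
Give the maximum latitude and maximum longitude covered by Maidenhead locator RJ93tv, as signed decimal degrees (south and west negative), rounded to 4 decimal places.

3.9167, 179.6667

Field R=17, J=9: +17·20° lon, +9·10° lat → SW at lon 160°, lat 0°.
Square 9, 3: +9·2° lon, +3·1° lat → SW at lon 178°, lat 3°.
Subsquare t=19, v=21: +19·0.0833333° lon, +21·0.0416667° lat → SW at lon 179.583°, lat 3.875°.
Cell spans 0.0833333° lon × 0.0416667° lat. NE corner is SW corner plus one full cell.
latitude 3.9167, longitude 179.6667.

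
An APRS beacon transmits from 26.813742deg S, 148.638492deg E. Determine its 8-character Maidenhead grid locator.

Offset from 180°W / 90°S: lon 328.63849°, lat 63.18626°.
Field (20°×10°, letters A–R): 328.63849/20 → 16 → Q, 63.18626/10 → 6 → G; chars QG.
Square (2°×1°, digits 0–9): 8.63849/2 → 4, 3.18626/1 → 3; chars 43.
Subsquare (5′×2.5′, letters a–x): 0.63849/0.0833333 → 7 → h, 0.18626/0.0416667 → 4 → e; chars he.
Extended square (30″×15″, digits 0–9): 0.05516/0.00833333 → 6, 0.01959/0.00416667 → 4; chars 64.

QG43he64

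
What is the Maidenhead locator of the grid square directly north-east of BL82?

BL93

Longitude square 8; +1 → 9.
Latitude square 2; +1 → 3.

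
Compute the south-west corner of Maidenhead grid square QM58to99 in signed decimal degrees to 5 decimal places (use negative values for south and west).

Field Q=16, M=12: +16·20° lon, +12·10° lat → SW at lon 140°, lat 30°.
Square 5, 8: +5·2° lon, +8·1° lat → SW at lon 150°, lat 38°.
Subsquare t=19, o=14: +19·0.0833333° lon, +14·0.0416667° lat → SW at lon 151.583°, lat 38.5833°.
Extended square 9, 9: +9·0.00833333° lon, +9·0.00416667° lat → SW at lon 151.658°, lat 38.6208°.
latitude 38.62083, longitude 151.65833.

38.62083, 151.65833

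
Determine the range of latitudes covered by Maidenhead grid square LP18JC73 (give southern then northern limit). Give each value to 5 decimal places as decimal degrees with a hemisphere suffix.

Field L=11, P=15: +11·20° lon, +15·10° lat → SW at lon 40°, lat 60°.
Square 1, 8: +1·2° lon, +8·1° lat → SW at lon 42°, lat 68°.
Subsquare j=9, c=2: +9·0.0833333° lon, +2·0.0416667° lat → SW at lon 42.75°, lat 68.0833°.
Extended square 7, 3: +7·0.00833333° lon, +3·0.00416667° lat → SW at lon 42.8083°, lat 68.0958°.
Cell spans 0.00833333° lon × 0.00416667° lat.
south 68.09583° N, north 68.10000° N.

68.09583° N, 68.10000° N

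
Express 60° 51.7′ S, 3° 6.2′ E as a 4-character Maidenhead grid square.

Offset from 180°W / 90°S: lon 183.10°, lat 29.14°.
Field (20°×10°, letters A–R): 183.10/20 → 9 → J, 29.14/10 → 2 → C; chars JC.
Square (2°×1°, digits 0–9): 3.10/2 → 1, 9.14/1 → 9; chars 19.

JC19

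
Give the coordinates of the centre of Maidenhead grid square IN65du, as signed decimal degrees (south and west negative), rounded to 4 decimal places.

45.8542, -7.7083

Field I=8, N=13: +8·20° lon, +13·10° lat → SW at lon -20°, lat 40°.
Square 6, 5: +6·2° lon, +5·1° lat → SW at lon -8°, lat 45°.
Subsquare d=3, u=20: +3·0.0833333° lon, +20·0.0416667° lat → SW at lon -7.75°, lat 45.8333°.
Cell spans 0.0833333° lon × 0.0416667° lat. Centre is SW corner plus half of each.
latitude 45.8542, longitude -7.7083.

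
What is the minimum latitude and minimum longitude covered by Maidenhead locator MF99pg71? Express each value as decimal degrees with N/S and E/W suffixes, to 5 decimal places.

30.74583° S, 79.30833° E

Field M=12, F=5: +12·20° lon, +5·10° lat → SW at lon 60°, lat -40°.
Square 9, 9: +9·2° lon, +9·1° lat → SW at lon 78°, lat -31°.
Subsquare p=15, g=6: +15·0.0833333° lon, +6·0.0416667° lat → SW at lon 79.25°, lat -30.75°.
Extended square 7, 1: +7·0.00833333° lon, +1·0.00416667° lat → SW at lon 79.3083°, lat -30.7458°.
latitude 30.74583° S, longitude 79.30833° E.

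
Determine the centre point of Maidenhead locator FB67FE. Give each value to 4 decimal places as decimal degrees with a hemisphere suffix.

72.8125° S, 67.5417° W

Field F=5, B=1: +5·20° lon, +1·10° lat → SW at lon -80°, lat -80°.
Square 6, 7: +6·2° lon, +7·1° lat → SW at lon -68°, lat -73°.
Subsquare f=5, e=4: +5·0.0833333° lon, +4·0.0416667° lat → SW at lon -67.5833°, lat -72.8333°.
Cell spans 0.0833333° lon × 0.0416667° lat. Centre is SW corner plus half of each.
latitude 72.8125° S, longitude 67.5417° W.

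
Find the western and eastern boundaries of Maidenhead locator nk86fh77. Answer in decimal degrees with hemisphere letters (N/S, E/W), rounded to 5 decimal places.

96.47500° E, 96.48333° E

Field N=13, K=10: +13·20° lon, +10·10° lat → SW at lon 80°, lat 10°.
Square 8, 6: +8·2° lon, +6·1° lat → SW at lon 96°, lat 16°.
Subsquare f=5, h=7: +5·0.0833333° lon, +7·0.0416667° lat → SW at lon 96.4167°, lat 16.2917°.
Extended square 7, 7: +7·0.00833333° lon, +7·0.00416667° lat → SW at lon 96.475°, lat 16.3208°.
Cell spans 0.00833333° lon × 0.00416667° lat.
west 96.47500° E, east 96.48333° E.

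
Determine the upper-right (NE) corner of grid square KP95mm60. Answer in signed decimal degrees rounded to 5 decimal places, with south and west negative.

65.50417, 39.05833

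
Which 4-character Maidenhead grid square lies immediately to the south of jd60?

Latitude square 0; −1 → -1, wraps to 9, carry into field.
Latitude field D = 3; −1 → 2 = C.
The longitude characters are unchanged.

JC69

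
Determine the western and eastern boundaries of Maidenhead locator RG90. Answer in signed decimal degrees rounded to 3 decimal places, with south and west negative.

178.000, 180.000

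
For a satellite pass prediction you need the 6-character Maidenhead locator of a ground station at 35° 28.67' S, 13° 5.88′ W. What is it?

IF34km

Add 180° to longitude and 90° to latitude: 166.9020, 54.5222.
Field (20°×10°, letters A–R): 166.9020/20 → 8 → I, 54.5222/10 → 5 → F; chars IF.
Square (2°×1°, digits 0–9): 6.9020/2 → 3, 4.5222/1 → 4; chars 34.
Subsquare (5′×2.5′, letters a–x): 0.9020/0.0833333 → 10 → k, 0.5222/0.0416667 → 12 → m; chars km.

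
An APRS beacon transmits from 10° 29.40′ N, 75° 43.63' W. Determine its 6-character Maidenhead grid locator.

Shift to the Maidenhead origin (180°W, 90°S): lon 104.2728, lat 100.4900.
Field: 104.2728/20 → 5 → F, 100.4900/10 → 10 → K; chars FK.
Square: 4.2728/2 → 2, 0.4900/1 → 0; chars 20.
Subsquare: 0.2728/0.0833333 → 3 → d, 0.4900/0.0416667 → 11 → l; chars dl.

FK20dl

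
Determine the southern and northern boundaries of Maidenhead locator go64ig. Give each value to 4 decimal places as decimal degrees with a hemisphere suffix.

Field G=6, O=14: +6·20° lon, +14·10° lat → SW at lon -60°, lat 50°.
Square 6, 4: +6·2° lon, +4·1° lat → SW at lon -48°, lat 54°.
Subsquare i=8, g=6: +8·0.0833333° lon, +6·0.0416667° lat → SW at lon -47.3333°, lat 54.25°.
Cell spans 0.0833333° lon × 0.0416667° lat.
south 54.2500° N, north 54.2917° N.

54.2500° N, 54.2917° N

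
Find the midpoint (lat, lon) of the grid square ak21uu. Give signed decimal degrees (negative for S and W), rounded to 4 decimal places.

11.8542, -174.2917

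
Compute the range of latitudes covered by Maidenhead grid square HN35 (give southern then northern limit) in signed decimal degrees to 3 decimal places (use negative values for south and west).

45.000, 46.000

Field H=7, N=13: +7·20° lon, +13·10° lat → SW at lon -40°, lat 40°.
Square 3, 5: +3·2° lon, +5·1° lat → SW at lon -34°, lat 45°.
Cell spans 2° lon × 1° lat.
south 45.000, north 46.000.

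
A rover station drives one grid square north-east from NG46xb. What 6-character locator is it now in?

NG56ac

Longitude subsquare x = 23; +1 → 24, wraps to 0 = a, carry into square.
Longitude square 4; +1 → 5.
Latitude subsquare b = 1; +1 → 2 = c.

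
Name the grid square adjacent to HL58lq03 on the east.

Longitude extended square 0; +1 → 1.
The latitude characters are unchanged.

HL58lq13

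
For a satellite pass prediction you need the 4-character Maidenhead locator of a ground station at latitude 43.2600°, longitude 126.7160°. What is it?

PN33

Shift to the Maidenhead origin (180°W, 90°S): lon 306.72, lat 133.26.
Field: lon ⌊306.72/20⌋ = 15 → P; lat ⌊133.26/10⌋ = 13 → N.
Square: lon ⌊6.72/2⌋ = 3; lat ⌊3.26/1⌋ = 3.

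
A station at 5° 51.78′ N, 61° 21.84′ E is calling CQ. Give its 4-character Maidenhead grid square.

MJ05

Offset from 180°W / 90°S: lon 241.36°, lat 95.86°.
Field: 241.36/20 → 12 → M, 95.86/10 → 9 → J; chars MJ.
Square: 1.36/2 → 0, 5.86/1 → 5; chars 05.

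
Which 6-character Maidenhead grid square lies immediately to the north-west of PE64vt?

PE64uu

Longitude subsquare v = 21; −1 → 20 = u.
Latitude subsquare t = 19; +1 → 20 = u.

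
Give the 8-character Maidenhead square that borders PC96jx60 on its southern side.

PC96jw69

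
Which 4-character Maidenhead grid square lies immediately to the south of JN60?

Latitude square 0; −1 → -1, wraps to 9, carry into field.
Latitude field N = 13; −1 → 12 = M.
The longitude characters are unchanged.

JM69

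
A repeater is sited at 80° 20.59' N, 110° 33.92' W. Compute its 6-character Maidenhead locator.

DR40ri

Shift to the Maidenhead origin (180°W, 90°S): lon 69.4347, lat 170.3432.
Field: 69.4347/20 → 3 → D, 170.3432/10 → 17 → R; chars DR.
Square: 9.4347/2 → 4, 0.3432/1 → 0; chars 40.
Subsquare: 1.4347/0.0833333 → 17 → r, 0.3432/0.0416667 → 8 → i; chars ri.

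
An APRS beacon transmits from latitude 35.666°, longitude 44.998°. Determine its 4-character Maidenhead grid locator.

LM25

Shift to the Maidenhead origin (180°W, 90°S): lon 225.00, lat 125.67.
Field: lon ⌊225.00/20⌋ = 11 → L; lat ⌊125.67/10⌋ = 12 → M.
Square: lon ⌊5.00/2⌋ = 2; lat ⌊5.67/1⌋ = 5.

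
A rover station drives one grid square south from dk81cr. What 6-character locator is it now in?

Latitude subsquare r = 17; −1 → 16 = q.
The longitude characters are unchanged.

DK81cq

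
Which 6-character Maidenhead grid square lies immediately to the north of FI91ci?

FI91cj

Latitude subsquare i = 8; +1 → 9 = j.
The longitude characters are unchanged.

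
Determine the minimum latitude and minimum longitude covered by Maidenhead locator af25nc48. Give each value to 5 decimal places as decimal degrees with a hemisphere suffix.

34.88333° S, 174.88333° W

Field A=0, F=5: +0·20° lon, +5·10° lat → SW at lon -180°, lat -40°.
Square 2, 5: +2·2° lon, +5·1° lat → SW at lon -176°, lat -35°.
Subsquare n=13, c=2: +13·0.0833333° lon, +2·0.0416667° lat → SW at lon -174.917°, lat -34.9167°.
Extended square 4, 8: +4·0.00833333° lon, +8·0.00416667° lat → SW at lon -174.883°, lat -34.8833°.
latitude 34.88333° S, longitude 174.88333° W.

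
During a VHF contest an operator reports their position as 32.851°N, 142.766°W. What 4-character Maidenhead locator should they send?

BM82

Add 180° to longitude and 90° to latitude: 37.23, 122.85.
Field: 37.23/20 → 1 → B, 122.85/10 → 12 → M; chars BM.
Square: 17.23/2 → 8, 2.85/1 → 2; chars 82.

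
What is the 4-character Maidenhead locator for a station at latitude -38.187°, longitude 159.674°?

QF91

Offset from 180°W / 90°S: lon 339.67°, lat 51.81°.
Field (20°×10°, letters A–R): 339.67/20 → 16 → Q, 51.81/10 → 5 → F; chars QF.
Square (2°×1°, digits 0–9): 19.67/2 → 9, 1.81/1 → 1; chars 91.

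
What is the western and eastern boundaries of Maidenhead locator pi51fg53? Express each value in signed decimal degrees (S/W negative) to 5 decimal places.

130.45833, 130.46667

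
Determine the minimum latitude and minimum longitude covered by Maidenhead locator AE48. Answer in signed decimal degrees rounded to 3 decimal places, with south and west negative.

Field A=0, E=4: +0·20° lon, +4·10° lat → SW at lon -180°, lat -50°.
Square 4, 8: +4·2° lon, +8·1° lat → SW at lon -172°, lat -42°.
latitude -42.000, longitude -172.000.

-42.000, -172.000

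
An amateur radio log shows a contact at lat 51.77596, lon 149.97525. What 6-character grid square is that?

Offset from 180°W / 90°S: lon 329.9752°, lat 141.7760°.
Field (20°×10°, letters A–R): lon ⌊329.9752/20⌋ = 16 → Q; lat ⌊141.7760/10⌋ = 14 → O.
Square (2°×1°, digits 0–9): lon ⌊9.9752/2⌋ = 4; lat ⌊1.7760/1⌋ = 1.
Subsquare (5′×2.5′, letters a–x): lon ⌊1.9752/0.0833333⌋ = 23 → x; lat ⌊0.7760/0.0416667⌋ = 18 → s.

QO41xs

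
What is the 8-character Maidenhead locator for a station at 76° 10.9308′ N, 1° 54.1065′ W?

IQ96be13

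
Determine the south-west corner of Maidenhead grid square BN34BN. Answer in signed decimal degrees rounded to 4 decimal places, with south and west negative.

44.5417, -153.9167

Field B=1, N=13: +1·20° lon, +13·10° lat → SW at lon -160°, lat 40°.
Square 3, 4: +3·2° lon, +4·1° lat → SW at lon -154°, lat 44°.
Subsquare b=1, n=13: +1·0.0833333° lon, +13·0.0416667° lat → SW at lon -153.917°, lat 44.5417°.
latitude 44.5417, longitude -153.9167.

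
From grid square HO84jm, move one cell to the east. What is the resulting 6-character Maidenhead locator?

Longitude subsquare j = 9; +1 → 10 = k.
The latitude characters are unchanged.

HO84km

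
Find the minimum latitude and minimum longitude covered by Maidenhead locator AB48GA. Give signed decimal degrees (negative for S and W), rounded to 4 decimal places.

-72.0000, -171.5000

Field A=0, B=1: +0·20° lon, +1·10° lat → SW at lon -180°, lat -80°.
Square 4, 8: +4·2° lon, +8·1° lat → SW at lon -172°, lat -72°.
Subsquare g=6, a=0: +6·0.0833333° lon, +0·0.0416667° lat → SW at lon -171.5°, lat -72°.
latitude -72.0000, longitude -171.5000.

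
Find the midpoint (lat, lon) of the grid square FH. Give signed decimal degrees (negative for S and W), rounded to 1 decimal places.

Field F=5, H=7: +5·20° lon, +7·10° lat → SW at lon -80°, lat -20°.
Cell spans 20° lon × 10° lat. Centre is SW corner plus half of each.
latitude -15.0, longitude -70.0.

-15.0, -70.0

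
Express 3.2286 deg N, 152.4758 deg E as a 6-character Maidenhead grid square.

QJ63ff

Add 180° to longitude and 90° to latitude: 332.4758, 93.2286.
Field (20°×10°, letters A–R): lon ⌊332.4758/20⌋ = 16 → Q; lat ⌊93.2286/10⌋ = 9 → J.
Square (2°×1°, digits 0–9): lon ⌊12.4758/2⌋ = 6; lat ⌊3.2286/1⌋ = 3.
Subsquare (5′×2.5′, letters a–x): lon ⌊0.4758/0.0833333⌋ = 5 → f; lat ⌊0.2286/0.0416667⌋ = 5 → f.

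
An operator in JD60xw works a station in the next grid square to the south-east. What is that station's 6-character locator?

Longitude subsquare x = 23; +1 → 24, wraps to 0 = a, carry into square.
Longitude square 6; +1 → 7.
Latitude subsquare w = 22; −1 → 21 = v.

JD70av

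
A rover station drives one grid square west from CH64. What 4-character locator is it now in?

Longitude square 6; −1 → 5.
The latitude characters are unchanged.

CH54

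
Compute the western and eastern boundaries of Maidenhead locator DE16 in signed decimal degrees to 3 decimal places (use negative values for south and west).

-118.000, -116.000

Field D=3, E=4: +3·20° lon, +4·10° lat → SW at lon -120°, lat -50°.
Square 1, 6: +1·2° lon, +6·1° lat → SW at lon -118°, lat -44°.
Cell spans 2° lon × 1° lat.
west -118.000, east -116.000.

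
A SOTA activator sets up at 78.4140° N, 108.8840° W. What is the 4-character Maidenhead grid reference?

Add 180° to longitude and 90° to latitude: 71.12, 168.41.
Field: lon ⌊71.12/20⌋ = 3 → D; lat ⌊168.41/10⌋ = 16 → Q.
Square: lon ⌊11.12/2⌋ = 5; lat ⌊8.41/1⌋ = 8.

DQ58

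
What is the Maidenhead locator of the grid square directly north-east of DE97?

EE08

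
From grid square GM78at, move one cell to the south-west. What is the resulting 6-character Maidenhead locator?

GM68xs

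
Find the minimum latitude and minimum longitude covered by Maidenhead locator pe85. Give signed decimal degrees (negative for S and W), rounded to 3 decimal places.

Field P=15, E=4: +15·20° lon, +4·10° lat → SW at lon 120°, lat -50°.
Square 8, 5: +8·2° lon, +5·1° lat → SW at lon 136°, lat -45°.
latitude -45.000, longitude 136.000.

-45.000, 136.000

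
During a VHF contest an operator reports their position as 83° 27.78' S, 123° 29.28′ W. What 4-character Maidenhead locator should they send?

Shift to the Maidenhead origin (180°W, 90°S): lon 56.51, lat 6.54.
Field (20°×10°, letters A–R): lon ⌊56.51/20⌋ = 2 → C; lat ⌊6.54/10⌋ = 0 → A.
Square (2°×1°, digits 0–9): lon ⌊16.51/2⌋ = 8; lat ⌊6.54/1⌋ = 6.

CA86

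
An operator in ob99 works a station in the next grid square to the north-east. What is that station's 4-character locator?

Longitude square 9; +1 → 10, wraps to 0, carry into field.
Longitude field O = 14; +1 → 15 = P.
Latitude square 9; +1 → 10, wraps to 0, carry into field.
Latitude field B = 1; +1 → 2 = C.

PC00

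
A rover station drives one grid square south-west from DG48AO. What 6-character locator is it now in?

DG38xn

Longitude subsquare a = 0; −1 → -1, wraps to 23 = x, carry into square.
Longitude square 4; −1 → 3.
Latitude subsquare o = 14; −1 → 13 = n.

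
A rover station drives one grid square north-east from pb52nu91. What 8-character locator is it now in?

PB52ou02

Longitude extended square 9; +1 → 10, wraps to 0, carry into subsquare.
Longitude subsquare n = 13; +1 → 14 = o.
Latitude extended square 1; +1 → 2.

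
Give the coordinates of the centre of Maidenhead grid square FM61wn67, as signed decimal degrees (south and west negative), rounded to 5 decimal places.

31.57292, -66.11250

Field F=5, M=12: +5·20° lon, +12·10° lat → SW at lon -80°, lat 30°.
Square 6, 1: +6·2° lon, +1·1° lat → SW at lon -68°, lat 31°.
Subsquare w=22, n=13: +22·0.0833333° lon, +13·0.0416667° lat → SW at lon -66.1667°, lat 31.5417°.
Extended square 6, 7: +6·0.00833333° lon, +7·0.00416667° lat → SW at lon -66.1167°, lat 31.5708°.
Cell spans 0.00833333° lon × 0.00416667° lat. Centre is SW corner plus half of each.
latitude 31.57292, longitude -66.11250.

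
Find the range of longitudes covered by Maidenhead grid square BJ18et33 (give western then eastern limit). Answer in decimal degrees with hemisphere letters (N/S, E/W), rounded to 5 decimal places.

Field B=1, J=9: +1·20° lon, +9·10° lat → SW at lon -160°, lat 0°.
Square 1, 8: +1·2° lon, +8·1° lat → SW at lon -158°, lat 8°.
Subsquare e=4, t=19: +4·0.0833333° lon, +19·0.0416667° lat → SW at lon -157.667°, lat 8.79167°.
Extended square 3, 3: +3·0.00833333° lon, +3·0.00416667° lat → SW at lon -157.642°, lat 8.80417°.
Cell spans 0.00833333° lon × 0.00416667° lat.
west 157.64167° W, east 157.63333° W.

157.64167° W, 157.63333° W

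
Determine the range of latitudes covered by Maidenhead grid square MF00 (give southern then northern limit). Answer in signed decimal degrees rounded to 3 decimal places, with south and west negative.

-40.000, -39.000

Field M=12, F=5: +12·20° lon, +5·10° lat → SW at lon 60°, lat -40°.
Square 0, 0: +0·2° lon, +0·1° lat → SW at lon 60°, lat -40°.
Cell spans 2° lon × 1° lat.
south -40.000, north -39.000.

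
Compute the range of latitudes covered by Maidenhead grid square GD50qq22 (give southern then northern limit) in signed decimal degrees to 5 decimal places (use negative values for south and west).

-59.32500, -59.32083

Field G=6, D=3: +6·20° lon, +3·10° lat → SW at lon -60°, lat -60°.
Square 5, 0: +5·2° lon, +0·1° lat → SW at lon -50°, lat -60°.
Subsquare q=16, q=16: +16·0.0833333° lon, +16·0.0416667° lat → SW at lon -48.6667°, lat -59.3333°.
Extended square 2, 2: +2·0.00833333° lon, +2·0.00416667° lat → SW at lon -48.65°, lat -59.325°.
Cell spans 0.00833333° lon × 0.00416667° lat.
south -59.32500, north -59.32083.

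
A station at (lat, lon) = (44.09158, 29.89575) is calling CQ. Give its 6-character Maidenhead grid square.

Shift to the Maidenhead origin (180°W, 90°S): lon 209.8957, lat 134.0916.
Field (20°×10°, letters A–R): lon ⌊209.8957/20⌋ = 10 → K; lat ⌊134.0916/10⌋ = 13 → N.
Square (2°×1°, digits 0–9): lon ⌊9.8957/2⌋ = 4; lat ⌊4.0916/1⌋ = 4.
Subsquare (5′×2.5′, letters a–x): lon ⌊1.8957/0.0833333⌋ = 22 → w; lat ⌊0.0916/0.0416667⌋ = 2 → c.

KN44wc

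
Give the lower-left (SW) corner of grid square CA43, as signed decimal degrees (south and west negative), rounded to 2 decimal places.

-87.00, -132.00

Field C=2, A=0: +2·20° lon, +0·10° lat → SW at lon -140°, lat -90°.
Square 4, 3: +4·2° lon, +3·1° lat → SW at lon -132°, lat -87°.
latitude -87.00, longitude -132.00.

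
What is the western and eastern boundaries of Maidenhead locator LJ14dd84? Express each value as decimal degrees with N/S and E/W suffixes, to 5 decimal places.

42.31667° E, 42.32500° E

Field L=11, J=9: +11·20° lon, +9·10° lat → SW at lon 40°, lat 0°.
Square 1, 4: +1·2° lon, +4·1° lat → SW at lon 42°, lat 4°.
Subsquare d=3, d=3: +3·0.0833333° lon, +3·0.0416667° lat → SW at lon 42.25°, lat 4.125°.
Extended square 8, 4: +8·0.00833333° lon, +4·0.00416667° lat → SW at lon 42.3167°, lat 4.14167°.
Cell spans 0.00833333° lon × 0.00416667° lat.
west 42.31667° E, east 42.32500° E.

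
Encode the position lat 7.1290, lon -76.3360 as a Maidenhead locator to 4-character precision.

Offset from 180°W / 90°S: lon 103.66°, lat 97.13°.
Field: lon ⌊103.66/20⌋ = 5 → F; lat ⌊97.13/10⌋ = 9 → J.
Square: lon ⌊3.66/2⌋ = 1; lat ⌊7.13/1⌋ = 7.

FJ17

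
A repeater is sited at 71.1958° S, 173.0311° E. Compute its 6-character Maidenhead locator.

RB68mt

Offset from 180°W / 90°S: lon 353.0311°, lat 18.8042°.
Field (20°×10°, letters A–R): 353.0311/20 → 17 → R, 18.8042/10 → 1 → B; chars RB.
Square (2°×1°, digits 0–9): 13.0311/2 → 6, 8.8042/1 → 8; chars 68.
Subsquare (5′×2.5′, letters a–x): 1.0311/0.0833333 → 12 → m, 0.8042/0.0416667 → 19 → t; chars mt.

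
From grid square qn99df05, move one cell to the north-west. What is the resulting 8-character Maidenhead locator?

QN99cf96

Longitude extended square 0; −1 → -1, wraps to 9, carry into subsquare.
Longitude subsquare d = 3; −1 → 2 = c.
Latitude extended square 5; +1 → 6.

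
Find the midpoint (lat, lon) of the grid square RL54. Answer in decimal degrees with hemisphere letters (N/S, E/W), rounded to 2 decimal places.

24.50° N, 171.00° E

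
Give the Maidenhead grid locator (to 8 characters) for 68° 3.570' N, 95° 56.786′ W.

EP28ab64

Shift to the Maidenhead origin (180°W, 90°S): lon 84.05357, lat 158.05950.
Field: lon ⌊84.05357/20⌋ = 4 → E; lat ⌊158.05950/10⌋ = 15 → P.
Square: lon ⌊4.05357/2⌋ = 2; lat ⌊8.05950/1⌋ = 8.
Subsquare: lon ⌊0.05357/0.0833333⌋ = 0 → a; lat ⌊0.05950/0.0416667⌋ = 1 → b.
Extended square: lon ⌊0.05357/0.00833333⌋ = 6; lat ⌊0.01783/0.00416667⌋ = 4.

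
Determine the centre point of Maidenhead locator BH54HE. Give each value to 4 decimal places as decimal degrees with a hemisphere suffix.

Field B=1, H=7: +1·20° lon, +7·10° lat → SW at lon -160°, lat -20°.
Square 5, 4: +5·2° lon, +4·1° lat → SW at lon -150°, lat -16°.
Subsquare h=7, e=4: +7·0.0833333° lon, +4·0.0416667° lat → SW at lon -149.417°, lat -15.8333°.
Cell spans 0.0833333° lon × 0.0416667° lat. Centre is SW corner plus half of each.
latitude 15.8125° S, longitude 149.3750° W.

15.8125° S, 149.3750° W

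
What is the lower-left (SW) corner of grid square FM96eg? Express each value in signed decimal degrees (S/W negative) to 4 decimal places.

36.2500, -61.6667

Field F=5, M=12: +5·20° lon, +12·10° lat → SW at lon -80°, lat 30°.
Square 9, 6: +9·2° lon, +6·1° lat → SW at lon -62°, lat 36°.
Subsquare e=4, g=6: +4·0.0833333° lon, +6·0.0416667° lat → SW at lon -61.6667°, lat 36.25°.
latitude 36.2500, longitude -61.6667.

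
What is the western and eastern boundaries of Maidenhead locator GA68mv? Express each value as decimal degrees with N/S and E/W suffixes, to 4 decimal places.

47.0000° W, 46.9167° W

Field G=6, A=0: +6·20° lon, +0·10° lat → SW at lon -60°, lat -90°.
Square 6, 8: +6·2° lon, +8·1° lat → SW at lon -48°, lat -82°.
Subsquare m=12, v=21: +12·0.0833333° lon, +21·0.0416667° lat → SW at lon -47°, lat -81.125°.
Cell spans 0.0833333° lon × 0.0416667° lat.
west 47.0000° W, east 46.9167° W.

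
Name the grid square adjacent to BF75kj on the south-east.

Longitude subsquare k = 10; +1 → 11 = l.
Latitude subsquare j = 9; −1 → 8 = i.

BF75li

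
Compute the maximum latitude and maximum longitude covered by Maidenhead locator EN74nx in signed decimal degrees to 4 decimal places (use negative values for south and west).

Field E=4, N=13: +4·20° lon, +13·10° lat → SW at lon -100°, lat 40°.
Square 7, 4: +7·2° lon, +4·1° lat → SW at lon -86°, lat 44°.
Subsquare n=13, x=23: +13·0.0833333° lon, +23·0.0416667° lat → SW at lon -84.9167°, lat 44.9583°.
Cell spans 0.0833333° lon × 0.0416667° lat. NE corner is SW corner plus one full cell.
latitude 45.0000, longitude -84.8333.

45.0000, -84.8333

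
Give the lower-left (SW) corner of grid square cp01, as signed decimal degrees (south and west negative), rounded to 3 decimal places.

61.000, -140.000

Field C=2, P=15: +2·20° lon, +15·10° lat → SW at lon -140°, lat 60°.
Square 0, 1: +0·2° lon, +1·1° lat → SW at lon -140°, lat 61°.
latitude 61.000, longitude -140.000.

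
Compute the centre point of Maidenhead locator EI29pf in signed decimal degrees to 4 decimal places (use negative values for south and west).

-0.7708, -94.7083

Field E=4, I=8: +4·20° lon, +8·10° lat → SW at lon -100°, lat -10°.
Square 2, 9: +2·2° lon, +9·1° lat → SW at lon -96°, lat -1°.
Subsquare p=15, f=5: +15·0.0833333° lon, +5·0.0416667° lat → SW at lon -94.75°, lat -0.791667°.
Cell spans 0.0833333° lon × 0.0416667° lat. Centre is SW corner plus half of each.
latitude -0.7708, longitude -94.7083.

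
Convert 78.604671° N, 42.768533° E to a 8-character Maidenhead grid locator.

Add 180° to longitude and 90° to latitude: 222.76853, 168.60467.
Field: lon ⌊222.76853/20⌋ = 11 → L; lat ⌊168.60467/10⌋ = 16 → Q.
Square: lon ⌊2.76853/2⌋ = 1; lat ⌊8.60467/1⌋ = 8.
Subsquare: lon ⌊0.76853/0.0833333⌋ = 9 → j; lat ⌊0.60467/0.0416667⌋ = 14 → o.
Extended square: lon ⌊0.01853/0.00833333⌋ = 2; lat ⌊0.02134/0.00416667⌋ = 5.

LQ18jo25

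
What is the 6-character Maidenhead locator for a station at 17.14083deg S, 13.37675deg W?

Shift to the Maidenhead origin (180°W, 90°S): lon 166.6233, lat 72.8592.
Field: 166.6233/20 → 8 → I, 72.8592/10 → 7 → H; chars IH.
Square: 6.6233/2 → 3, 2.8592/1 → 2; chars 32.
Subsquare: 0.6233/0.0833333 → 7 → h, 0.8592/0.0416667 → 20 → u; chars hu.

IH32hu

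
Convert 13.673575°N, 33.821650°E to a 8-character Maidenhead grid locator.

KK63vq81

Shift to the Maidenhead origin (180°W, 90°S): lon 213.82165, lat 103.67357.
Field: 213.82165/20 → 10 → K, 103.67357/10 → 10 → K; chars KK.
Square: 13.82165/2 → 6, 3.67357/1 → 3; chars 63.
Subsquare: 1.82165/0.0833333 → 21 → v, 0.67357/0.0416667 → 16 → q; chars vq.
Extended square: 0.07165/0.00833333 → 8, 0.00691/0.00416667 → 1; chars 81.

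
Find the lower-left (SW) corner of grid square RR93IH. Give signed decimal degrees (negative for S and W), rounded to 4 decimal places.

83.2917, 178.6667

Field R=17, R=17: +17·20° lon, +17·10° lat → SW at lon 160°, lat 80°.
Square 9, 3: +9·2° lon, +3·1° lat → SW at lon 178°, lat 83°.
Subsquare i=8, h=7: +8·0.0833333° lon, +7·0.0416667° lat → SW at lon 178.667°, lat 83.2917°.
latitude 83.2917, longitude 178.6667.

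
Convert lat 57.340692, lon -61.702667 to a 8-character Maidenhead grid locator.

FO97di51

Offset from 180°W / 90°S: lon 118.29733°, lat 147.34069°.
Field (20°×10°, letters A–R): 118.29733/20 → 5 → F, 147.34069/10 → 14 → O; chars FO.
Square (2°×1°, digits 0–9): 18.29733/2 → 9, 7.34069/1 → 7; chars 97.
Subsquare (5′×2.5′, letters a–x): 0.29733/0.0833333 → 3 → d, 0.34069/0.0416667 → 8 → i; chars di.
Extended square (30″×15″, digits 0–9): 0.04733/0.00833333 → 5, 0.00736/0.00416667 → 1; chars 51.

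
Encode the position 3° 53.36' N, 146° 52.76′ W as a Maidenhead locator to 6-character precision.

BJ63nv

Offset from 180°W / 90°S: lon 33.1207°, lat 93.8893°.
Field: 33.1207/20 → 1 → B, 93.8893/10 → 9 → J; chars BJ.
Square: 13.1207/2 → 6, 3.8893/1 → 3; chars 63.
Subsquare: 1.1207/0.0833333 → 13 → n, 0.8893/0.0416667 → 21 → v; chars nv.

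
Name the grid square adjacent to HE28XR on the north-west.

HE28ws

Longitude subsquare x = 23; −1 → 22 = w.
Latitude subsquare r = 17; +1 → 18 = s.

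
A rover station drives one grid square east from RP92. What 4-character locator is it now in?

AP02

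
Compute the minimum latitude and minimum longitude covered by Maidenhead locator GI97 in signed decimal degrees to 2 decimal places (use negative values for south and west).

Field G=6, I=8: +6·20° lon, +8·10° lat → SW at lon -60°, lat -10°.
Square 9, 7: +9·2° lon, +7·1° lat → SW at lon -42°, lat -3°.
latitude -3.00, longitude -42.00.

-3.00, -42.00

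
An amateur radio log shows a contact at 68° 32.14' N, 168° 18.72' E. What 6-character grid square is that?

RP48dm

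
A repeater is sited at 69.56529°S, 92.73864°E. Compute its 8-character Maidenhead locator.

NC60ik84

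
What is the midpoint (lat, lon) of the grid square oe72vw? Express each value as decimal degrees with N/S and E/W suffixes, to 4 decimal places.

Field O=14, E=4: +14·20° lon, +4·10° lat → SW at lon 100°, lat -50°.
Square 7, 2: +7·2° lon, +2·1° lat → SW at lon 114°, lat -48°.
Subsquare v=21, w=22: +21·0.0833333° lon, +22·0.0416667° lat → SW at lon 115.75°, lat -47.0833°.
Cell spans 0.0833333° lon × 0.0416667° lat. Centre is SW corner plus half of each.
latitude 47.0625° S, longitude 115.7917° E.

47.0625° S, 115.7917° E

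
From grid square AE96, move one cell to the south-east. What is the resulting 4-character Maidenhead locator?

BE05

Longitude square 9; +1 → 10, wraps to 0, carry into field.
Longitude field A = 0; +1 → 1 = B.
Latitude square 6; −1 → 5.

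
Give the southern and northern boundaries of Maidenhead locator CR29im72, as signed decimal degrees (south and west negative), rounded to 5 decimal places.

89.50833, 89.51250

Field C=2, R=17: +2·20° lon, +17·10° lat → SW at lon -140°, lat 80°.
Square 2, 9: +2·2° lon, +9·1° lat → SW at lon -136°, lat 89°.
Subsquare i=8, m=12: +8·0.0833333° lon, +12·0.0416667° lat → SW at lon -135.333°, lat 89.5°.
Extended square 7, 2: +7·0.00833333° lon, +2·0.00416667° lat → SW at lon -135.275°, lat 89.5083°.
Cell spans 0.00833333° lon × 0.00416667° lat.
south 89.50833, north 89.51250.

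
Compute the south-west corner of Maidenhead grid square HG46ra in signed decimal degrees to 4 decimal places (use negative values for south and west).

-24.0000, -30.5833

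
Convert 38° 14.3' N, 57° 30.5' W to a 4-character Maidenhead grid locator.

Offset from 180°W / 90°S: lon 122.49°, lat 128.24°.
Field: 122.49/20 → 6 → G, 128.24/10 → 12 → M; chars GM.
Square: 2.49/2 → 1, 8.24/1 → 8; chars 18.

GM18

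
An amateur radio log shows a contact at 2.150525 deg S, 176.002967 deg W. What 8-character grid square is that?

Add 180° to longitude and 90° to latitude: 3.99703, 87.84947.
Field: 3.99703/20 → 0 → A, 87.84947/10 → 8 → I; chars AI.
Square: 3.99703/2 → 1, 7.84947/1 → 7; chars 17.
Subsquare: 1.99703/0.0833333 → 23 → x, 0.84947/0.0416667 → 20 → u; chars xu.
Extended square: 0.08037/0.00833333 → 9, 0.01614/0.00416667 → 3; chars 93.

AI17xu93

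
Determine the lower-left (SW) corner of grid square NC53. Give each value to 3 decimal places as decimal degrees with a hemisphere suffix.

Field N=13, C=2: +13·20° lon, +2·10° lat → SW at lon 80°, lat -70°.
Square 5, 3: +5·2° lon, +3·1° lat → SW at lon 90°, lat -67°.
latitude 67.000° S, longitude 90.000° E.

67.000° S, 90.000° E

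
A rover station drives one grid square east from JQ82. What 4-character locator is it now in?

JQ92

Longitude square 8; +1 → 9.
The latitude characters are unchanged.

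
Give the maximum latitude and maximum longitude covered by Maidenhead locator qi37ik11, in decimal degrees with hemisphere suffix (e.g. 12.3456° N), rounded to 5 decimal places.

2.57500° S, 146.68333° E

Field Q=16, I=8: +16·20° lon, +8·10° lat → SW at lon 140°, lat -10°.
Square 3, 7: +3·2° lon, +7·1° lat → SW at lon 146°, lat -3°.
Subsquare i=8, k=10: +8·0.0833333° lon, +10·0.0416667° lat → SW at lon 146.667°, lat -2.58333°.
Extended square 1, 1: +1·0.00833333° lon, +1·0.00416667° lat → SW at lon 146.675°, lat -2.57917°.
Cell spans 0.00833333° lon × 0.00416667° lat. NE corner is SW corner plus one full cell.
latitude 2.57500° S, longitude 146.68333° E.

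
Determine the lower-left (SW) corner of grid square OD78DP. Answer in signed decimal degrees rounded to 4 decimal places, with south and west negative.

Field O=14, D=3: +14·20° lon, +3·10° lat → SW at lon 100°, lat -60°.
Square 7, 8: +7·2° lon, +8·1° lat → SW at lon 114°, lat -52°.
Subsquare d=3, p=15: +3·0.0833333° lon, +15·0.0416667° lat → SW at lon 114.25°, lat -51.375°.
latitude -51.3750, longitude 114.2500.

-51.3750, 114.2500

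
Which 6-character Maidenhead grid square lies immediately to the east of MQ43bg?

Longitude subsquare b = 1; +1 → 2 = c.
The latitude characters are unchanged.

MQ43cg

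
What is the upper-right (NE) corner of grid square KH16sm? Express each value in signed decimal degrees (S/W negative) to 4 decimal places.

-13.4583, 23.5833

Field K=10, H=7: +10·20° lon, +7·10° lat → SW at lon 20°, lat -20°.
Square 1, 6: +1·2° lon, +6·1° lat → SW at lon 22°, lat -14°.
Subsquare s=18, m=12: +18·0.0833333° lon, +12·0.0416667° lat → SW at lon 23.5°, lat -13.5°.
Cell spans 0.0833333° lon × 0.0416667° lat. NE corner is SW corner plus one full cell.
latitude -13.4583, longitude 23.5833.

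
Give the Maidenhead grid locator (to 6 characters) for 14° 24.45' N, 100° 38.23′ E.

OK04hj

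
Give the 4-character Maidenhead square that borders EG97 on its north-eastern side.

Longitude square 9; +1 → 10, wraps to 0, carry into field.
Longitude field E = 4; +1 → 5 = F.
Latitude square 7; +1 → 8.

FG08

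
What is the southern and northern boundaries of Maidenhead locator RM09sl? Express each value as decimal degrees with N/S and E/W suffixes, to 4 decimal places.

Field R=17, M=12: +17·20° lon, +12·10° lat → SW at lon 160°, lat 30°.
Square 0, 9: +0·2° lon, +9·1° lat → SW at lon 160°, lat 39°.
Subsquare s=18, l=11: +18·0.0833333° lon, +11·0.0416667° lat → SW at lon 161.5°, lat 39.4583°.
Cell spans 0.0833333° lon × 0.0416667° lat.
south 39.4583° N, north 39.5000° N.

39.4583° N, 39.5000° N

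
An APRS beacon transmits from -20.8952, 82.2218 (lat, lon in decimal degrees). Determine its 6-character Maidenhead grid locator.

NG19cc

Offset from 180°W / 90°S: lon 262.2218°, lat 69.1048°.
Field: lon ⌊262.2218/20⌋ = 13 → N; lat ⌊69.1048/10⌋ = 6 → G.
Square: lon ⌊2.2218/2⌋ = 1; lat ⌊9.1048/1⌋ = 9.
Subsquare: lon ⌊0.2218/0.0833333⌋ = 2 → c; lat ⌊0.1048/0.0416667⌋ = 2 → c.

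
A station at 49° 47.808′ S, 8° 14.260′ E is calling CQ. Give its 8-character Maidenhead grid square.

Shift to the Maidenhead origin (180°W, 90°S): lon 188.23767, lat 40.20320.
Field: lon ⌊188.23767/20⌋ = 9 → J; lat ⌊40.20320/10⌋ = 4 → E.
Square: lon ⌊8.23767/2⌋ = 4; lat ⌊0.20320/1⌋ = 0.
Subsquare: lon ⌊0.23767/0.0833333⌋ = 2 → c; lat ⌊0.20320/0.0416667⌋ = 4 → e.
Extended square: lon ⌊0.07100/0.00833333⌋ = 8; lat ⌊0.03653/0.00416667⌋ = 8.

JE40ce88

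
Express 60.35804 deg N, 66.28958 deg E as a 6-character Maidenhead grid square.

MP30di

Offset from 180°W / 90°S: lon 246.2896°, lat 150.3580°.
Field (20°×10°, letters A–R): 246.2896/20 → 12 → M, 150.3580/10 → 15 → P; chars MP.
Square (2°×1°, digits 0–9): 6.2896/2 → 3, 0.3580/1 → 0; chars 30.
Subsquare (5′×2.5′, letters a–x): 0.2896/0.0833333 → 3 → d, 0.3580/0.0416667 → 8 → i; chars di.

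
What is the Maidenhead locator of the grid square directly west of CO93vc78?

CO93vc68

Longitude extended square 7; −1 → 6.
The latitude characters are unchanged.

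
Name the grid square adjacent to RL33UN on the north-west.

RL33to

Longitude subsquare u = 20; −1 → 19 = t.
Latitude subsquare n = 13; +1 → 14 = o.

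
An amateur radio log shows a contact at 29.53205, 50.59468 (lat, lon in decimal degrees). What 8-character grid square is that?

LL59hm17

Offset from 180°W / 90°S: lon 230.59468°, lat 119.53205°.
Field: 230.59468/20 → 11 → L, 119.53205/10 → 11 → L; chars LL.
Square: 10.59468/2 → 5, 9.53205/1 → 9; chars 59.
Subsquare: 0.59468/0.0833333 → 7 → h, 0.53205/0.0416667 → 12 → m; chars hm.
Extended square: 0.01135/0.00833333 → 1, 0.03205/0.00416667 → 7; chars 17.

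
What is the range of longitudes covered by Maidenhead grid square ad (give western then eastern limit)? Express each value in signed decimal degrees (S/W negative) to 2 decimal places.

-180.00, -160.00

Field A=0, D=3: +0·20° lon, +3·10° lat → SW at lon -180°, lat -60°.
Cell spans 20° lon × 10° lat.
west -180.00, east -160.00.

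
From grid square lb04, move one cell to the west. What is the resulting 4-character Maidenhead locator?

KB94

Longitude square 0; −1 → -1, wraps to 9, carry into field.
Longitude field L = 11; −1 → 10 = K.
The latitude characters are unchanged.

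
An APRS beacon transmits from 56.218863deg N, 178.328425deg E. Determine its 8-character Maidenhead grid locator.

RO96df92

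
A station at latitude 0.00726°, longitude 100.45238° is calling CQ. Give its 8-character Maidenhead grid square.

Add 180° to longitude and 90° to latitude: 280.45238, 90.00726.
Field: lon ⌊280.45238/20⌋ = 14 → O; lat ⌊90.00726/10⌋ = 9 → J.
Square: lon ⌊0.45238/2⌋ = 0; lat ⌊0.00726/1⌋ = 0.
Subsquare: lon ⌊0.45238/0.0833333⌋ = 5 → f; lat ⌊0.00726/0.0416667⌋ = 0 → a.
Extended square: lon ⌊0.03571/0.00833333⌋ = 4; lat ⌊0.00726/0.00416667⌋ = 1.

OJ00fa41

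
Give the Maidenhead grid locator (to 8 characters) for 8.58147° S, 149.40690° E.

Shift to the Maidenhead origin (180°W, 90°S): lon 329.40690, lat 81.41853.
Field: lon ⌊329.40690/20⌋ = 16 → Q; lat ⌊81.41853/10⌋ = 8 → I.
Square: lon ⌊9.40690/2⌋ = 4; lat ⌊1.41853/1⌋ = 1.
Subsquare: lon ⌊1.40690/0.0833333⌋ = 16 → q; lat ⌊0.41853/0.0416667⌋ = 10 → k.
Extended square: lon ⌊0.07357/0.00833333⌋ = 8; lat ⌊0.00186/0.00416667⌋ = 0.

QI41qk80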